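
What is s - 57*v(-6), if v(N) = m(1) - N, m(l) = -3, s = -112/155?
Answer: -26617/155 ≈ -171.72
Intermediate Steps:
s = -112/155 (s = -112*1/155 = -112/155 ≈ -0.72258)
v(N) = -3 - N
s - 57*v(-6) = -112/155 - 57*(-3 - 1*(-6)) = -112/155 - 57*(-3 + 6) = -112/155 - 57*3 = -112/155 - 171 = -26617/155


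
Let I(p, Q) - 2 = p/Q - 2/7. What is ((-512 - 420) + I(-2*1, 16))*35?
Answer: -260515/8 ≈ -32564.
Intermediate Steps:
I(p, Q) = 12/7 + p/Q (I(p, Q) = 2 + (p/Q - 2/7) = 2 + (-2/7 + p/Q) = 12/7 + p/Q)
((-512 - 420) + I(-2*1, 16))*35 = ((-512 - 420) + (12/7 - 2*1/16))*35 = (-932 + (12/7 - 2*1/16))*35 = (-932 + (12/7 - ⅛))*35 = (-932 + 89/56)*35 = -52103/56*35 = -260515/8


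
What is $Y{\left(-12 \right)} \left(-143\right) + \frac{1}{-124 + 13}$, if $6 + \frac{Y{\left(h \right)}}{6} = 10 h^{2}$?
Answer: $- \frac{136571293}{111} \approx -1.2304 \cdot 10^{6}$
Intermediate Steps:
$Y{\left(h \right)} = -36 + 60 h^{2}$ ($Y{\left(h \right)} = -36 + 6 \cdot 10 h^{2} = -36 + 60 h^{2}$)
$Y{\left(-12 \right)} \left(-143\right) + \frac{1}{-124 + 13} = \left(-36 + 60 \left(-12\right)^{2}\right) \left(-143\right) + \frac{1}{-124 + 13} = \left(-36 + 60 \cdot 144\right) \left(-143\right) + \frac{1}{-111} = \left(-36 + 8640\right) \left(-143\right) - \frac{1}{111} = 8604 \left(-143\right) - \frac{1}{111} = -1230372 - \frac{1}{111} = - \frac{136571293}{111}$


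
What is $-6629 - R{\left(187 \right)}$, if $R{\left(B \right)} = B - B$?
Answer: $-6629$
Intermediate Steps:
$R{\left(B \right)} = 0$
$-6629 - R{\left(187 \right)} = -6629 - 0 = -6629 + 0 = -6629$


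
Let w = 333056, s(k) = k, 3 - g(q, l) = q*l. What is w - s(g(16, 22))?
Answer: 333405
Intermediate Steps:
g(q, l) = 3 - l*q (g(q, l) = 3 - q*l = 3 - l*q)
w - s(g(16, 22)) = 333056 - (3 - 1*22*16) = 333056 - (3 - 352) = 333056 - 1*(-349) = 333056 + 349 = 333405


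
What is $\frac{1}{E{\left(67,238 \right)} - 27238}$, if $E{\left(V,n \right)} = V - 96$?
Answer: $- \frac{1}{27267} \approx -3.6674 \cdot 10^{-5}$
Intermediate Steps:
$E{\left(V,n \right)} = -96 + V$
$\frac{1}{E{\left(67,238 \right)} - 27238} = \frac{1}{\left(-96 + 67\right) - 27238} = \frac{1}{-29 - 27238} = \frac{1}{-27267} = - \frac{1}{27267}$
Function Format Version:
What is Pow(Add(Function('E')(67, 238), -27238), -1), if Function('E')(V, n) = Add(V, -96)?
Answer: Rational(-1, 27267) ≈ -3.6674e-5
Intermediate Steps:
Function('E')(V, n) = Add(-96, V)
Pow(Add(Function('E')(67, 238), -27238), -1) = Pow(Add(Add(-96, 67), -27238), -1) = Pow(Add(-29, -27238), -1) = Pow(-27267, -1) = Rational(-1, 27267)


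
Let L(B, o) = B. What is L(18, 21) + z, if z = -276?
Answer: -258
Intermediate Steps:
L(18, 21) + z = 18 - 276 = -258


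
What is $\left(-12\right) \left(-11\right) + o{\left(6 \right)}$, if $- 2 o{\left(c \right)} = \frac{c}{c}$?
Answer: $\frac{263}{2} \approx 131.5$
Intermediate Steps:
$o{\left(c \right)} = - \frac{1}{2}$ ($o{\left(c \right)} = - \frac{c \frac{1}{c}}{2} = \left(- \frac{1}{2}\right) 1 = - \frac{1}{2}$)
$\left(-12\right) \left(-11\right) + o{\left(6 \right)} = \left(-12\right) \left(-11\right) - \frac{1}{2} = 132 - \frac{1}{2} = \frac{263}{2}$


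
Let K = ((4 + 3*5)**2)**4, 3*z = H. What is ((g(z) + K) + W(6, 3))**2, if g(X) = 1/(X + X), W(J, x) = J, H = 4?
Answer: 18460250482186342175641/64 ≈ 2.8844e+20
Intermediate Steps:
z = 4/3 (z = (1/3)*4 = 4/3 ≈ 1.3333)
K = 16983563041 (K = ((4 + 15)**2)**4 = (19**2)**4 = 361**4 = 16983563041)
g(X) = 1/(2*X)
((g(z) + K) + W(6, 3))**2 = ((1/(2*(4/3)) + 16983563041) + 6)**2 = (((1/2)*(3/4) + 16983563041) + 6)**2 = ((3/8 + 16983563041) + 6)**2 = (135868504331/8 + 6)**2 = (135868504379/8)**2 = 18460250482186342175641/64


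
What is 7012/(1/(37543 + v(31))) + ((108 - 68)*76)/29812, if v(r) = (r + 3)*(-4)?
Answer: 1954906130212/7453 ≈ 2.6230e+8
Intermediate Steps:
v(r) = -12 - 4*r (v(r) = (3 + r)*(-4) = -12 - 4*r)
7012/(1/(37543 + v(31))) + ((108 - 68)*76)/29812 = 7012/(1/(37543 + (-12 - 4*31))) + ((108 - 68)*76)/29812 = 7012/(1/(37543 + (-12 - 124))) + (40*76)*(1/29812) = 7012/(1/(37543 - 136)) + 3040*(1/29812) = 7012/(1/37407) + 760/7453 = 7012*37407 + 760/7453 = 262297884 + 760/7453 = 1954906130212/7453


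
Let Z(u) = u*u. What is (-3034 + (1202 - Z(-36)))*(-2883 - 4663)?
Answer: 23603888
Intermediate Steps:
Z(u) = u**2
(-3034 + (1202 - Z(-36)))*(-2883 - 4663) = (-3034 + (1202 - 1*(-36)**2))*(-2883 - 4663) = (-3034 + (1202 - 1*1296))*(-7546) = (-3034 + (1202 - 1296))*(-7546) = (-3034 - 94)*(-7546) = -3128*(-7546) = 23603888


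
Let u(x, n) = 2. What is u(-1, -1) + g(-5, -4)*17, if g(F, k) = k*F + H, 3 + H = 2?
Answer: 325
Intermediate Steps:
H = -1 (H = -3 + 2 = -1)
g(F, k) = -1 + F*k (g(F, k) = k*F - 1 = F*k - 1 = -1 + F*k)
u(-1, -1) + g(-5, -4)*17 = 2 + (-1 - 5*(-4))*17 = 2 + (-1 + 20)*17 = 2 + 19*17 = 2 + 323 = 325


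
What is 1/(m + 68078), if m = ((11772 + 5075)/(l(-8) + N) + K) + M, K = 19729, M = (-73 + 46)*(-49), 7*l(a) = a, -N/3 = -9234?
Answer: 193906/17282959709 ≈ 1.1219e-5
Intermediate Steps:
N = 27702 (N = -3*(-9234) = 27702)
l(a) = a/7
M = 1323 (M = -27*(-49) = 1323)
m = 4082227041/193906 (m = ((11772 + 5075)/((1/7)*(-8) + 27702) + 19729) + 1323 = (16847/(-8/7 + 27702) + 19729) + 1323 = (16847/(193906/7) + 19729) + 1323 = (16847*(7/193906) + 19729) + 1323 = (117929/193906 + 19729) + 1323 = 3825689403/193906 + 1323 = 4082227041/193906 ≈ 21053.)
1/(m + 68078) = 1/(4082227041/193906 + 68078) = 1/(17282959709/193906) = 193906/17282959709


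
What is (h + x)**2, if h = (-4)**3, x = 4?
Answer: 3600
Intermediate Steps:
h = -64
(h + x)**2 = (-64 + 4)**2 = (-60)**2 = 3600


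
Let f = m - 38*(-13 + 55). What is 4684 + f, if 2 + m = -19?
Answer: 3067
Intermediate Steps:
m = -21 (m = -2 - 19 = -21)
f = -1617 (f = -21 - 38*(-13 + 55) = -21 - 38*42 = -21 - 1596 = -1617)
4684 + f = 4684 - 1617 = 3067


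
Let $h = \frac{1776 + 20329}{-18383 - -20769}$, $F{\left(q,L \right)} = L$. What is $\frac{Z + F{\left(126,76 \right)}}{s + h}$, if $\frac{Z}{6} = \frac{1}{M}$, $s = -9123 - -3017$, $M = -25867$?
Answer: $- \frac{4690603996}{376282360137} \approx -0.012466$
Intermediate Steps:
$s = -6106$ ($s = -9123 + 3017 = -6106$)
$Z = - \frac{6}{25867}$ ($Z = \frac{6}{-25867} = 6 \left(- \frac{1}{25867}\right) = - \frac{6}{25867} \approx -0.00023196$)
$h = \frac{22105}{2386}$ ($h = \frac{22105}{-18383 + 20769} = \frac{22105}{2386} \approx 9.2645$)
$\frac{Z + F{\left(126,76 \right)}}{s + h} = \frac{- \frac{6}{25867} + 76}{-6106 + \frac{22105}{2386}} = \frac{1965886}{25867 \left(- \frac{14546811}{2386}\right)} = \frac{1965886}{25867} \left(- \frac{2386}{14546811}\right) = - \frac{4690603996}{376282360137}$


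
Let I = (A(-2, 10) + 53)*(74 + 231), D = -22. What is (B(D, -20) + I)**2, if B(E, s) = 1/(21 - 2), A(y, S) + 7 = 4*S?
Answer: 248373653641/361 ≈ 6.8802e+8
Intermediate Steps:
A(y, S) = -7 + 4*S
B(E, s) = 1/19
I = 26230 (I = ((-7 + 4*10) + 53)*(74 + 231) = ((-7 + 40) + 53)*305 = (33 + 53)*305 = 86*305 = 26230)
(B(D, -20) + I)**2 = (1/19 + 26230)**2 = (498371/19)**2 = 248373653641/361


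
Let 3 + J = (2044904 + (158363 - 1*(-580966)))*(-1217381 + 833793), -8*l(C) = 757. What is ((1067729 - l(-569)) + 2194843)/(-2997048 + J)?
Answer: -26101333/8544010920440 ≈ -3.0549e-6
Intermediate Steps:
l(C) = -757/8 (l(C) = -⅛*757 = -757/8)
J = -1067998368007 (J = -3 + (2044904 + (158363 - 1*(-580966)))*(-1217381 + 833793) = -3 + (2044904 + (158363 + 580966))*(-383588) = -3 + (2044904 + 739329)*(-383588) = -3 + 2784233*(-383588) = -3 - 1067998368004 = -1067998368007)
((1067729 - l(-569)) + 2194843)/(-2997048 + J) = ((1067729 - 1*(-757/8)) + 2194843)/(-2997048 - 1067998368007) = ((1067729 + 757/8) + 2194843)/(-1068001365055) = (8542589/8 + 2194843)*(-1/1068001365055) = (26101333/8)*(-1/1068001365055) = -26101333/8544010920440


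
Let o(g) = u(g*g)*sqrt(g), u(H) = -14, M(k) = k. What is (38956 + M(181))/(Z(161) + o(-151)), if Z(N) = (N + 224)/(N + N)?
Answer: 99016610/62628161 + 1159394488*I*sqrt(151)/62628161 ≈ 1.581 + 227.48*I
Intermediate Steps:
Z(N) = (224 + N)/(2*N) (Z(N) = (224 + N)/((2*N)) = (224 + N)*(1/(2*N)) = (224 + N)/(2*N))
o(g) = -14*sqrt(g)
(38956 + M(181))/(Z(161) + o(-151)) = (38956 + 181)/((1/2)*(224 + 161)/161 - 14*I*sqrt(151)) = 39137/((1/2)*(1/161)*385 - 14*I*sqrt(151)) = 39137/(55/46 - 14*I*sqrt(151))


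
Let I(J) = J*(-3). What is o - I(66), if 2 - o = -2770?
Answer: 2970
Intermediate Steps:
o = 2772 (o = 2 - 1*(-2770) = 2 + 2770 = 2772)
I(J) = -3*J
o - I(66) = 2772 - (-3)*66 = 2772 - 1*(-198) = 2772 + 198 = 2970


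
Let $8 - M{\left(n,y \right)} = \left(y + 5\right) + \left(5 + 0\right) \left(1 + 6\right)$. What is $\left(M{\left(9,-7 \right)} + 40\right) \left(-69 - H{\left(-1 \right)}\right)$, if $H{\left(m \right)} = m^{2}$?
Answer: $-1050$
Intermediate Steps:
$M{\left(n,y \right)} = -32 - y$ ($M{\left(n,y \right)} = 8 - \left(\left(y + 5\right) + \left(5 + 0\right) \left(1 + 6\right)\right) = 8 - \left(\left(5 + y\right) + 5 \cdot 7\right) = 8 - \left(\left(5 + y\right) + 35\right) = 8 - \left(40 + y\right) = -32 - y$)
$\left(M{\left(9,-7 \right)} + 40\right) \left(-69 - H{\left(-1 \right)}\right) = \left(\left(-32 - -7\right) + 40\right) \left(-69 - \left(-1\right)^{2}\right) = \left(\left(-32 + 7\right) + 40\right) \left(-69 - 1\right) = \left(-25 + 40\right) \left(-69 - 1\right) = 15 \left(-70\right) = -1050$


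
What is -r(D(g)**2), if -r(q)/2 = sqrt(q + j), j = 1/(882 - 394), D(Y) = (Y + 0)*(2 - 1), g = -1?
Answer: sqrt(59658)/122 ≈ 2.0020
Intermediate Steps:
D(Y) = Y (D(Y) = Y*1 = Y)
j = 1/488 ≈ 0.0020492
r(q) = -2*sqrt(1/488 + q) (r(q) = -2*sqrt(q + 1/488) = -2*sqrt(1/488 + q))
-r(D(g)**2) = -(-1)*sqrt(122 + 59536*(-1)**2)/122 = -(-1)*sqrt(122 + 59536*1)/122 = -(-1)*sqrt(122 + 59536)/122 = -(-1)*sqrt(59658)/122 = sqrt(59658)/122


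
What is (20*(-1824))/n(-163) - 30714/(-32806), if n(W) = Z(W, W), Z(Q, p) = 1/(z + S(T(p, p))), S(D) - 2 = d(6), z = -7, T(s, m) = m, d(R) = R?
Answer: -598366083/16403 ≈ -36479.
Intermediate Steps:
S(D) = 8 (S(D) = 2 + 6 = 8)
Z(Q, p) = 1 (Z(Q, p) = 1/(-7 + 8) = 1/1 = 1)
n(W) = 1
(20*(-1824))/n(-163) - 30714/(-32806) = (20*(-1824))/1 - 30714/(-32806) = -36480*1 - 30714*(-1/32806) = -36480 + 15357/16403 = -598366083/16403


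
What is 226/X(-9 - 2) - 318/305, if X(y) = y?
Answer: -72428/3355 ≈ -21.588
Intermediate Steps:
226/X(-9 - 2) - 318/305 = 226/(-9 - 2) - 318/305 = 226/(-11) - 318*1/305 = 226*(-1/11) - 318/305 = -226/11 - 318/305 = -72428/3355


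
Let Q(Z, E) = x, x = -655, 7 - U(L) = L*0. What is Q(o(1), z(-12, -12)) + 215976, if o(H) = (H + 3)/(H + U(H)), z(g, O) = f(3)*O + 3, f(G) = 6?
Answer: 215321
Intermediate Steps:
U(L) = 7 (U(L) = 7 - L*0 = 7 - 1*0 = 7 + 0 = 7)
z(g, O) = 3 + 6*O (z(g, O) = 6*O + 3 = 3 + 6*O)
o(H) = (3 + H)/(7 + H) (o(H) = (H + 3)/(H + 7) = (3 + H)/(7 + H))
Q(Z, E) = -655
Q(o(1), z(-12, -12)) + 215976 = -655 + 215976 = 215321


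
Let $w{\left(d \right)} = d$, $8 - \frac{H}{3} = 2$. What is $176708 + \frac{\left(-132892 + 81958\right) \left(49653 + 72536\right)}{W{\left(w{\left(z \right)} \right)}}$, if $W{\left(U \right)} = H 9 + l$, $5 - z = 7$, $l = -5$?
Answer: $- \frac{6195831370}{157} \approx -3.9464 \cdot 10^{7}$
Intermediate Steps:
$H = 18$ ($H = 24 - 6 = 18$)
$z = -2$ ($z = 5 - 7 = -2$)
$W{\left(U \right)} = 157$ ($W{\left(U \right)} = 18 \cdot 9 - 5 = 162 - 5 = 157$)
$176708 + \frac{\left(-132892 + 81958\right) \left(49653 + 72536\right)}{W{\left(w{\left(z \right)} \right)}} = 176708 + \frac{\left(-132892 + 81958\right) \left(49653 + 72536\right)}{157} = 176708 + \left(-50934\right) 122189 \cdot \frac{1}{157} = 176708 - \frac{6223574526}{157} = - \frac{6195831370}{157}$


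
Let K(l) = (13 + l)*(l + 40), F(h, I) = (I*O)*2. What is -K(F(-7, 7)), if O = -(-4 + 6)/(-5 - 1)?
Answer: -7102/9 ≈ -789.11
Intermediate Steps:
O = 1/3 (O = -2/(-6) = -2*(-1)/6 = -1*(-1/3) = 1/3 ≈ 0.33333)
F(h, I) = 2*I/3 (F(h, I) = (I*(1/3))*2 = (I/3)*2 = 2*I/3)
K(l) = (13 + l)*(40 + l)
-K(F(-7, 7)) = -(520 + ((2/3)*7)**2 + 53*((2/3)*7)) = -(520 + (14/3)**2 + 53*(14/3)) = -(520 + 196/9 + 742/3) = -1*7102/9 = -7102/9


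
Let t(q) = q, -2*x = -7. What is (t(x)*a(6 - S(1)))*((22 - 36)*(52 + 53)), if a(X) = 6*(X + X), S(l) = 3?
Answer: -185220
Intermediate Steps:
x = 7/2 (x = -½*(-7) = 7/2 ≈ 3.5000)
a(X) = 12*X (a(X) = 6*(2*X) = 12*X)
(t(x)*a(6 - S(1)))*((22 - 36)*(52 + 53)) = (7*(12*(6 - 1*3))/2)*((22 - 36)*(52 + 53)) = (7*(12*(6 - 3))/2)*(-14*105) = (7*(12*3)/2)*(-1470) = ((7/2)*36)*(-1470) = 126*(-1470) = -185220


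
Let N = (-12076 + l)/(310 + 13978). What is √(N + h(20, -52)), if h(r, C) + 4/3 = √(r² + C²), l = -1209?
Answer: √(-259881753 + 459330624*√194)/10716 ≈ 7.3110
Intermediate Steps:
N = -13285/14288 (N = (-12076 - 1209)/(310 + 13978) = -13285/14288 ≈ -0.92980)
h(r, C) = -4/3 + √(C² + r²) (h(r, C) = -4/3 + √(r² + C²) = -4/3 + √(C² + r²))
√(N + h(20, -52)) = √(-13285/14288 + (-4/3 + √((-52)² + 20²))) = √(-13285/14288 + (-4/3 + √(2704 + 400))) = √(-13285/14288 + (-4/3 + √3104)) = √(-13285/14288 + (-4/3 + 4*√194)) = √(-97007/42864 + 4*√194)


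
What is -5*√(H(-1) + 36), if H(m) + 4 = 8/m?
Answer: -10*√6 ≈ -24.495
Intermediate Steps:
H(m) = -4 + 8/m
-5*√(H(-1) + 36) = -5*√((-4 + 8/(-1)) + 36) = -5*√((-4 + 8*(-1)) + 36) = -5*√((-4 - 8) + 36) = -5*√(-12 + 36) = -10*√6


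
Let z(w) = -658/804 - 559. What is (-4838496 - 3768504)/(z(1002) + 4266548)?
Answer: -3460014000/1714927249 ≈ -2.0176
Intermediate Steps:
z(w) = -225047/402 (z(w) = -658*1/804 - 559 = -329/402 - 559 = -225047/402)
(-4838496 - 3768504)/(z(1002) + 4266548) = (-4838496 - 3768504)/(-225047/402 + 4266548) = -8607000/1714927249/402 = -8607000*402/1714927249 = -3460014000/1714927249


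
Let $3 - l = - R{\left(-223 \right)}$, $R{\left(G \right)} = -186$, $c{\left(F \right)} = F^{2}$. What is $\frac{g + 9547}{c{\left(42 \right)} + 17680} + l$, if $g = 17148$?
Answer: $- \frac{3531557}{19444} \approx -181.63$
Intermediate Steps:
$l = -183$ ($l = 3 - \left(-1\right) \left(-186\right) = 3 - 186 = -183$)
$\frac{g + 9547}{c{\left(42 \right)} + 17680} + l = \frac{17148 + 9547}{42^{2} + 17680} - 183 = \frac{26695}{1764 + 17680} - 183 = \frac{26695}{19444} - 183 = - \frac{3531557}{19444}$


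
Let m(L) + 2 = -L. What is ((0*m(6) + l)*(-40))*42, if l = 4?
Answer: -6720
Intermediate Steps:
m(L) = -2 - L
((0*m(6) + l)*(-40))*42 = ((0*(-2 - 1*6) + 4)*(-40))*42 = ((0*(-2 - 6) + 4)*(-40))*42 = ((0*(-8) + 4)*(-40))*42 = ((0 + 4)*(-40))*42 = (4*(-40))*42 = -160*42 = -6720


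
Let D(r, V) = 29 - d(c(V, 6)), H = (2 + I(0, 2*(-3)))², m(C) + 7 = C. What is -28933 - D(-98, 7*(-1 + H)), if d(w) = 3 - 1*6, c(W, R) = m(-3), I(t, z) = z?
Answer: -28965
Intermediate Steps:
m(C) = -7 + C
c(W, R) = -10 (c(W, R) = -7 - 3 = -10)
d(w) = -3 (d(w) = 3 - 6 = -3)
H = 16 (H = (2 + 2*(-3))² = (2 - 6)² = (-4)² = 16)
D(r, V) = 32 (D(r, V) = 29 - 1*(-3) = 29 + 3 = 32)
-28933 - D(-98, 7*(-1 + H)) = -28933 - 1*32 = -28933 - 32 = -28965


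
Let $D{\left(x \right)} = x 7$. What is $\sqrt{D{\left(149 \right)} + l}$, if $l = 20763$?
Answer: $\sqrt{21806} \approx 147.67$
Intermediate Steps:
$D{\left(x \right)} = 7 x$
$\sqrt{D{\left(149 \right)} + l} = \sqrt{7 \cdot 149 + 20763} = \sqrt{1043 + 20763} = \sqrt{21806}$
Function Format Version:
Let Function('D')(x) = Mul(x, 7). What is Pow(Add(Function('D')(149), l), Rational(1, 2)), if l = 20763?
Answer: Pow(21806, Rational(1, 2)) ≈ 147.67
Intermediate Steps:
Function('D')(x) = Mul(7, x)
Pow(Add(Function('D')(149), l), Rational(1, 2)) = Pow(Add(Mul(7, 149), 20763), Rational(1, 2)) = Pow(Add(1043, 20763), Rational(1, 2)) = Pow(21806, Rational(1, 2))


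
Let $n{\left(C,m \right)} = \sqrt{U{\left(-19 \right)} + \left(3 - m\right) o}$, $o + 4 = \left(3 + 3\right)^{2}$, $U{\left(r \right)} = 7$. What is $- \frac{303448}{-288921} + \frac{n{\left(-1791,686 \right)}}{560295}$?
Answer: $\frac{303448}{288921} + \frac{i \sqrt{21849}}{560295} \approx 1.0503 + 0.00026381 i$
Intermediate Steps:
$o = 32$ ($o = -4 + \left(3 + 3\right)^{2} = -4 + 6^{2} = -4 + 36 = 32$)
$n{\left(C,m \right)} = \sqrt{103 - 32 m}$ ($n{\left(C,m \right)} = \sqrt{7 + \left(3 - m\right) 32} = \sqrt{7 - \left(-96 + 32 m\right)} = \sqrt{103 - 32 m}$)
$- \frac{303448}{-288921} + \frac{n{\left(-1791,686 \right)}}{560295} = - \frac{303448}{-288921} + \frac{\sqrt{103 - 21952}}{560295} = \left(-303448\right) \left(- \frac{1}{288921}\right) + \sqrt{103 - 21952} \cdot \frac{1}{560295} = \frac{303448}{288921} + \sqrt{-21849} \cdot \frac{1}{560295} = \frac{303448}{288921} + i \sqrt{21849} \cdot \frac{1}{560295} = \frac{303448}{288921} + \frac{i \sqrt{21849}}{560295}$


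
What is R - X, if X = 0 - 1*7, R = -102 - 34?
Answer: -129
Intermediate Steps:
R = -136
X = -7 (X = 0 - 7 = -7)
R - X = -136 - 1*(-7) = -136 + 7 = -129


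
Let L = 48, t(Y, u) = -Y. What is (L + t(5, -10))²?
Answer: 1849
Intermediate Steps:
(L + t(5, -10))² = (48 - 1*5)² = (48 - 5)² = 43² = 1849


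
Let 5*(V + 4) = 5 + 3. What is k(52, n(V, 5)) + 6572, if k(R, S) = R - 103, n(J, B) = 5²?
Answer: 6521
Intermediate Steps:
V = -12/5 (V = -4 + (5 + 3)/5 = -4 + (⅕)*8 = -4 + 8/5 = -12/5 ≈ -2.4000)
n(J, B) = 25
k(R, S) = -103 + R
k(52, n(V, 5)) + 6572 = (-103 + 52) + 6572 = -51 + 6572 = 6521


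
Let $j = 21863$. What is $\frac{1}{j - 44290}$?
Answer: $- \frac{1}{22427} \approx -4.4589 \cdot 10^{-5}$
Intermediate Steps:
$\frac{1}{j - 44290} = \frac{1}{21863 - 44290} = \frac{1}{-22427} = - \frac{1}{22427}$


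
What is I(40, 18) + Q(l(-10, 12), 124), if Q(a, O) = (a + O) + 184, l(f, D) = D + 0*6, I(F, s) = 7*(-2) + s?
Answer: 324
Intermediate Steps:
I(F, s) = -14 + s
l(f, D) = D (l(f, D) = D + 0 = D)
Q(a, O) = 184 + O + a (Q(a, O) = (O + a) + 184 = 184 + O + a)
I(40, 18) + Q(l(-10, 12), 124) = (-14 + 18) + (184 + 124 + 12) = 4 + 320 = 324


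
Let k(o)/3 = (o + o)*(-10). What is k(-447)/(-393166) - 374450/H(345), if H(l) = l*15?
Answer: -2947196044/40692681 ≈ -72.426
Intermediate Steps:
k(o) = -60*o (k(o) = 3*((o + o)*(-10)) = 3*((2*o)*(-10)) = 3*(-20*o) = -60*o)
H(l) = 15*l
k(-447)/(-393166) - 374450/H(345) = -60*(-447)/(-393166) - 374450/(15*345) = 26820*(-1/393166) - 374450/5175 = -13410/196583 - 374450*1/5175 = -13410/196583 - 14978/207 = -2947196044/40692681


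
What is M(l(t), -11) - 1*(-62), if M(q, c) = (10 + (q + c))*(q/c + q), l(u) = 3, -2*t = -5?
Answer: 742/11 ≈ 67.455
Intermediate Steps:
t = 5/2 (t = -1/2*(-5) = 5/2 ≈ 2.5000)
M(q, c) = (q + q/c)*(10 + c + q) (M(q, c) = (10 + (c + q))*(q + q/c) = (10 + c + q)*(q + q/c) = (q + q/c)*(10 + c + q))
M(l(t), -11) - 1*(-62) = 3*(10 + 3 - 11*(11 - 11 + 3))/(-11) - 1*(-62) = 3*(-1/11)*(10 + 3 - 11*3) + 62 = 3*(-1/11)*(10 + 3 - 33) + 62 = 3*(-1/11)*(-20) + 62 = 60/11 + 62 = 742/11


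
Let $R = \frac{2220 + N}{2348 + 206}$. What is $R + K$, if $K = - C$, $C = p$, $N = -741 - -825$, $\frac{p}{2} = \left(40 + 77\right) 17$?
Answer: $- \frac{5078754}{1277} \approx -3977.1$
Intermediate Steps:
$p = 3978$ ($p = 2 \left(40 + 77\right) 17 = 2 \cdot 117 \cdot 17 = 2 \cdot 1989 = 3978$)
$N = 84$ ($N = -741 + 825 = 84$)
$C = 3978$
$R = \frac{1152}{1277}$ ($R = \frac{2220 + 84}{2348 + 206} = \frac{2304}{2554} = 2304 \cdot \frac{1}{2554} = \frac{1152}{1277} \approx 0.90211$)
$K = -3978$ ($K = \left(-1\right) 3978 = -3978$)
$R + K = \frac{1152}{1277} - 3978 = - \frac{5078754}{1277}$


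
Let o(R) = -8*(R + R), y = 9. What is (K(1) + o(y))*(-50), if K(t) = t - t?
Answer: 7200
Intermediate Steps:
o(R) = -16*R
K(t) = 0
(K(1) + o(y))*(-50) = (0 - 16*9)*(-50) = (0 - 144)*(-50) = -144*(-50) = 7200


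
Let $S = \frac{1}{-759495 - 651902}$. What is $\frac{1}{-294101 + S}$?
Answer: $- \frac{1411397}{415093269098} \approx -3.4002 \cdot 10^{-6}$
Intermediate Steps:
$S = - \frac{1}{1411397}$ ($S = \frac{1}{-1411397} = - \frac{1}{1411397} \approx -7.0852 \cdot 10^{-7}$)
$\frac{1}{-294101 + S} = \frac{1}{-294101 - \frac{1}{1411397}} = \frac{1}{- \frac{415093269098}{1411397}} = - \frac{1411397}{415093269098}$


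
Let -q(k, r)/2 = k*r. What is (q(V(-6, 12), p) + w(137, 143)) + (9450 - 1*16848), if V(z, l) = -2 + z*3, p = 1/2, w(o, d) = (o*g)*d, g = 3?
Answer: 51395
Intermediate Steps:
w(o, d) = 3*d*o (w(o, d) = (o*3)*d = (3*o)*d = 3*d*o)
p = 1/2 ≈ 0.50000
V(z, l) = -2 + 3*z
q(k, r) = -2*k*r
(q(V(-6, 12), p) + w(137, 143)) + (9450 - 1*16848) = (-2*(-2 + 3*(-6))*1/2 + 3*143*137) + (9450 - 1*16848) = (-2*(-2 - 18)*1/2 + 58773) + (9450 - 16848) = (-2*(-20)*1/2 + 58773) - 7398 = (20 + 58773) - 7398 = 58793 - 7398 = 51395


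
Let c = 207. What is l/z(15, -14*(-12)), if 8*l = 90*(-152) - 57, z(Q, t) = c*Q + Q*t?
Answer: -4579/15000 ≈ -0.30527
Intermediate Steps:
z(Q, t) = 207*Q + Q*t
l = -13737/8 (l = (90*(-152) - 57)/8 = (-13680 - 57)/8 = (⅛)*(-13737) = -13737/8 ≈ -1717.1)
l/z(15, -14*(-12)) = -13737*1/(15*(207 - 14*(-12)))/8 = -13737*1/(15*(207 + 168))/8 = -13737/(8*(15*375)) = -13737/8/5625 = -13737/8*1/5625 = -4579/15000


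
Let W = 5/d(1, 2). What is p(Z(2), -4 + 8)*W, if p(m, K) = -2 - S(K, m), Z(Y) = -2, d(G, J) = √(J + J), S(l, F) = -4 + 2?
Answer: 0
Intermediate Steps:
S(l, F) = -2
d(G, J) = √2*√J (d(G, J) = √(2*J) = √2*√J)
W = 5/2 (W = 5/((√2*√2)) = 5/2 ≈ 2.5000)
p(m, K) = 0 (p(m, K) = -2 - 1*(-2) = -2 + 2 = 0)
p(Z(2), -4 + 8)*W = 0*(5/2) = 0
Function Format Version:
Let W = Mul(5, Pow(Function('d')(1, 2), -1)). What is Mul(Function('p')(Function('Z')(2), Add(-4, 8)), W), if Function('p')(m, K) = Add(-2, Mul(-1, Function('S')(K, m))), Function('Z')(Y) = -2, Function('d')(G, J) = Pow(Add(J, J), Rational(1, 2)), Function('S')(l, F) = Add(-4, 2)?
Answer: 0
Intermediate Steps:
Function('S')(l, F) = -2
Function('d')(G, J) = Mul(Pow(2, Rational(1, 2)), Pow(J, Rational(1, 2))) (Function('d')(G, J) = Pow(Mul(2, J), Rational(1, 2)) = Mul(Pow(2, Rational(1, 2)), Pow(J, Rational(1, 2))))
W = Rational(5, 2) (W = Mul(5, Pow(Mul(Pow(2, Rational(1, 2)), Pow(2, Rational(1, 2))), -1)) = Mul(5, Pow(2, -1)) = Mul(5, Rational(1, 2)) = Rational(5, 2) ≈ 2.5000)
Function('p')(m, K) = 0 (Function('p')(m, K) = Add(-2, Mul(-1, -2)) = Add(-2, 2) = 0)
Mul(Function('p')(Function('Z')(2), Add(-4, 8)), W) = Mul(0, Rational(5, 2)) = 0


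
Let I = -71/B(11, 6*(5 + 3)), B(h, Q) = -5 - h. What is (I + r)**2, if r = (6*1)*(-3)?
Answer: 47089/256 ≈ 183.94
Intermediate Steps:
r = -18 (r = 6*(-3) = -18)
I = 71/16 (I = -71/(-5 - 1*11) = -71/(-5 - 11) = -71/(-16) = -71*(-1/16) = 71/16 ≈ 4.4375)
(I + r)**2 = (71/16 - 18)**2 = (-217/16)**2 = 47089/256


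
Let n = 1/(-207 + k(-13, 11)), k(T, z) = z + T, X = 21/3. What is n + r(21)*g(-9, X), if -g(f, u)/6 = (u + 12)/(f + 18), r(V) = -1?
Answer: 7939/627 ≈ 12.662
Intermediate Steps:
X = 7 (X = 21*(⅓) = 7)
k(T, z) = T + z
n = -1/209 (n = 1/(-207 + (-13 + 11)) = 1/(-207 - 2) = 1/(-209) = -1/209 ≈ -0.0047847)
g(f, u) = -6*(12 + u)/(18 + f) (g(f, u) = -6*(u + 12)/(f + 18) = -6*(12 + u)/(18 + f))
n + r(21)*g(-9, X) = -1/209 - 6*(-12 - 1*7)/(18 - 9) = -1/209 - 6*(-12 - 7)/9 = -1/209 - 6*(-19)/9 = -1/209 - 1*(-38/3) = -1/209 + 38/3 = 7939/627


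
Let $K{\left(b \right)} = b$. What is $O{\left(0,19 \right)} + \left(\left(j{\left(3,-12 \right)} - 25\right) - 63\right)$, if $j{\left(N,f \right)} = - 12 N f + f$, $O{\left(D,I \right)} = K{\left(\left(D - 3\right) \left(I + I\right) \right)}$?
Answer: $218$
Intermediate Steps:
$O{\left(D,I \right)} = 2 I \left(-3 + D\right)$ ($O{\left(D,I \right)} = \left(D - 3\right) \left(I + I\right) = \left(-3 + D\right) 2 I = 2 I \left(-3 + D\right)$)
$j{\left(N,f \right)} = f - 12 N f$ ($j{\left(N,f \right)} = - 12 N f + f = f - 12 N f$)
$O{\left(0,19 \right)} + \left(\left(j{\left(3,-12 \right)} - 25\right) - 63\right) = 2 \cdot 19 \left(-3 + 0\right) - \left(88 + 12 \left(1 - 36\right)\right) = 2 \cdot 19 \left(-3\right) - \left(88 + 12 \left(1 - 36\right)\right) = -114 - -332 = -114 + \left(\left(420 - 25\right) - 63\right) = -114 + \left(395 - 63\right) = -114 + 332 = 218$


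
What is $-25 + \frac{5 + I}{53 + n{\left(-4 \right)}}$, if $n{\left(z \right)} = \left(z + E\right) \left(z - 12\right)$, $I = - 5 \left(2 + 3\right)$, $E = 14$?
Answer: $- \frac{2655}{107} \approx -24.813$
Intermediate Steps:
$I = -25$ ($I = \left(-5\right) 5 = -25$)
$n{\left(z \right)} = \left(-12 + z\right) \left(14 + z\right)$ ($n{\left(z \right)} = \left(z + 14\right) \left(z - 12\right) = \left(14 + z\right) \left(-12 + z\right) = \left(-12 + z\right) \left(14 + z\right)$)
$-25 + \frac{5 + I}{53 + n{\left(-4 \right)}} = -25 + \frac{5 - 25}{53 + \left(-168 + \left(-4\right)^{2} + 2 \left(-4\right)\right)} = -25 - \frac{20}{53 - 160} = -25 - \frac{20}{-107} = -25 - - \frac{20}{107} = -25 + \frac{20}{107} = - \frac{2655}{107}$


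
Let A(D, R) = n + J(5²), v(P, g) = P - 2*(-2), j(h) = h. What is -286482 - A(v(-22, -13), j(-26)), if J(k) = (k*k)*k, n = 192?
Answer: -302299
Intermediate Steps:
J(k) = k³ (J(k) = k²*k = k³)
v(P, g) = 4 + P (v(P, g) = P + 4 = 4 + P)
A(D, R) = 15817 (A(D, R) = 192 + (5²)³ = 192 + 25³ = 192 + 15625 = 15817)
-286482 - A(v(-22, -13), j(-26)) = -286482 - 1*15817 = -286482 - 15817 = -302299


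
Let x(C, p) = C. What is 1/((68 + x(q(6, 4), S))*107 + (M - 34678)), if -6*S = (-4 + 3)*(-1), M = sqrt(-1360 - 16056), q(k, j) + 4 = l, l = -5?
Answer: -28365/804590641 - 2*I*sqrt(4354)/804590641 ≈ -3.5254e-5 - 1.6402e-7*I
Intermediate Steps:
q(k, j) = -9 (q(k, j) = -4 - 5 = -9)
M = 2*I*sqrt(4354) (M = sqrt(-17416) = 2*I*sqrt(4354) ≈ 131.97*I)
S = -1/6 (S = -(-4 + 3)*(-1)/6 = -(-1)*(-1)/6 = -1/6*1 = -1/6 ≈ -0.16667)
1/((68 + x(q(6, 4), S))*107 + (M - 34678)) = 1/((68 - 9)*107 + (2*I*sqrt(4354) - 34678)) = 1/(59*107 + (-34678 + 2*I*sqrt(4354))) = 1/(6313 + (-34678 + 2*I*sqrt(4354))) = 1/(-28365 + 2*I*sqrt(4354))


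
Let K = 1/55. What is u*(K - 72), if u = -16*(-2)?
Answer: -126688/55 ≈ -2303.4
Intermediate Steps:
K = 1/55 ≈ 0.018182
u = 32
u*(K - 72) = 32*(1/55 - 72) = 32*(-3959/55) = -126688/55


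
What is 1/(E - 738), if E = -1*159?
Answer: -1/897 ≈ -0.0011148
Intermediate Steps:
E = -159
1/(E - 738) = 1/(-159 - 738) = 1/(-897) = -1/897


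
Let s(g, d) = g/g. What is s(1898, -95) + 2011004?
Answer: 2011005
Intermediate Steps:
s(g, d) = 1
s(1898, -95) + 2011004 = 1 + 2011004 = 2011005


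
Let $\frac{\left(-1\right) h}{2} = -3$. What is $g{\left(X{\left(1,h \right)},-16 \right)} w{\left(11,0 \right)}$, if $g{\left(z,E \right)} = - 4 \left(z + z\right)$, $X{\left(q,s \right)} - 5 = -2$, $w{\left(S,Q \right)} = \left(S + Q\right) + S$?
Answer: $-528$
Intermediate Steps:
$h = 6$ ($h = \left(-2\right) \left(-3\right) = 6$)
$w{\left(S,Q \right)} = Q + 2 S$ ($w{\left(S,Q \right)} = \left(Q + S\right) + S = Q + 2 S$)
$X{\left(q,s \right)} = 3$ ($X{\left(q,s \right)} = 5 - 2 = 3$)
$g{\left(z,E \right)} = - 8 z$ ($g{\left(z,E \right)} = - 4 \cdot 2 z = - 8 z$)
$g{\left(X{\left(1,h \right)},-16 \right)} w{\left(11,0 \right)} = \left(-8\right) 3 \left(0 + 2 \cdot 11\right) = - 24 \left(0 + 22\right) = \left(-24\right) 22 = -528$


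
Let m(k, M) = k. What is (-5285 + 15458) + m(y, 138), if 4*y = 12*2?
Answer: 10179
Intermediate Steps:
y = 6 (y = (12*2)/4 = (¼)*24 = 6)
(-5285 + 15458) + m(y, 138) = (-5285 + 15458) + 6 = 10173 + 6 = 10179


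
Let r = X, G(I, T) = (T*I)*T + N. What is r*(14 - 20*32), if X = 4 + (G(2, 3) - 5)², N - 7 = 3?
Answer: -333658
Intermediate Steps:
N = 10 (N = 7 + 3 = 10)
G(I, T) = 10 + I*T² (G(I, T) = (T*I)*T + 10 = (I*T)*T + 10 = I*T² + 10 = 10 + I*T²)
X = 533 (X = 4 + ((10 + 2*3²) - 5)² = 4 + ((10 + 2*9) - 5)² = 4 + ((10 + 18) - 5)² = 4 + (28 - 5)² = 4 + 23² = 4 + 529 = 533)
r = 533
r*(14 - 20*32) = 533*(14 - 20*32) = 533*(14 - 640) = 533*(-626) = -333658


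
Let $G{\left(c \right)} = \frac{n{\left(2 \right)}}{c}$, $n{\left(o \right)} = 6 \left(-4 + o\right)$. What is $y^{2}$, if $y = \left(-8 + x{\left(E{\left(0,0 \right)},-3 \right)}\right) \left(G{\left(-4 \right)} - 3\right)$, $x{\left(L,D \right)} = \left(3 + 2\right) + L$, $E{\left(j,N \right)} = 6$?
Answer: $0$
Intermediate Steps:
$x{\left(L,D \right)} = 5 + L$
$n{\left(o \right)} = -24 + 6 o$
$G{\left(c \right)} = - \frac{12}{c}$ ($G{\left(c \right)} = \frac{-24 + 6 \cdot 2}{c} = \frac{-24 + 12}{c} = - \frac{12}{c}$)
$y = 0$ ($y = \left(-8 + \left(5 + 6\right)\right) \left(- \frac{12}{-4} - 3\right) = \left(-8 + 11\right) \left(\left(-12\right) \left(- \frac{1}{4}\right) - 3\right) = 3 \left(3 - 3\right) = 3 \cdot 0 = 0$)
$y^{2} = 0^{2} = 0$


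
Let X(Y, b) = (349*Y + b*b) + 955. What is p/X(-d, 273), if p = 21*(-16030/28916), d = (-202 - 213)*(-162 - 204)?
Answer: 24045/109331656244 ≈ 2.1993e-7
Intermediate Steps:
d = 151890 (d = -415*(-366) = 151890)
p = -168315/14458 (p = 21*(-16030*1/28916) = 21*(-8015/14458) = -168315/14458 ≈ -11.642)
X(Y, b) = 955 + b**2 + 349*Y (X(Y, b) = (349*Y + b**2) + 955 = (b**2 + 349*Y) + 955 = 955 + b**2 + 349*Y)
p/X(-d, 273) = -168315/(14458*(955 + 273**2 + 349*(-1*151890))) = -168315/(14458*(955 + 74529 + 349*(-151890))) = -168315/(14458*(955 + 74529 - 53009610)) = -168315/14458/(-52934126) = -168315/14458*(-1/52934126) = 24045/109331656244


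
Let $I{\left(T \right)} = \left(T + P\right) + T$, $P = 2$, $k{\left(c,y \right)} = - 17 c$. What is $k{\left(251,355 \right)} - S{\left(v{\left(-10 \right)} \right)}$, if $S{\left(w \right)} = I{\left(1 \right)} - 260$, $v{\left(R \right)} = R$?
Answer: $-4011$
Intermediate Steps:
$I{\left(T \right)} = 2 + 2 T$ ($I{\left(T \right)} = \left(T + 2\right) + T = \left(2 + T\right) + T = 2 + 2 T$)
$S{\left(w \right)} = -256$ ($S{\left(w \right)} = \left(2 + 2 \cdot 1\right) - 260 = \left(2 + 2\right) - 260 = 4 - 260 = -256$)
$k{\left(251,355 \right)} - S{\left(v{\left(-10 \right)} \right)} = \left(-17\right) 251 - -256 = -4267 + 256 = -4011$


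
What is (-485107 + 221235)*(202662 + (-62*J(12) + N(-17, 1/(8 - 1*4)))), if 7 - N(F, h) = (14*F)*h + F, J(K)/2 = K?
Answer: -53106219040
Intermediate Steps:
J(K) = 2*K
N(F, h) = 7 - F - 14*F*h (N(F, h) = 7 - ((14*F)*h + F) = 7 - (14*F*h + F) = 7 - (F + 14*F*h) = 7 + (-F - 14*F*h) = 7 - F - 14*F*h)
(-485107 + 221235)*(202662 + (-62*J(12) + N(-17, 1/(8 - 1*4)))) = (-485107 + 221235)*(202662 + (-124*12 + (7 - 1*(-17) - 14*(-17)/(8 - 1*4)))) = -263872*(202662 + (-62*24 + (7 + 17 - 14*(-17)/(8 - 4)))) = -263872*(202662 + (-1488 + (7 + 17 - 14*(-17)/4))) = -263872*(202662 + (-1488 + (7 + 17 - 14*(-17)*¼))) = -263872*(202662 + (-1488 + (7 + 17 + 119/2))) = -263872*(202662 + (-1488 + 167/2)) = -263872*(202662 - 2809/2) = -263872*402515/2 = -53106219040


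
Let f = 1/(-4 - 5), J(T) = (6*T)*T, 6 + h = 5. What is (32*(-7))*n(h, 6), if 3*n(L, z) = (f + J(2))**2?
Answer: -10354400/243 ≈ -42611.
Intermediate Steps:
h = -1 (h = -6 + 5 = -1)
J(T) = 6*T**2
f = -1/9 (f = 1/(-9) = -1/9 ≈ -0.11111)
n(L, z) = 46225/243 (n(L, z) = (-1/9 + 6*2**2)**2/3 = (-1/9 + 6*4)**2/3 = (-1/9 + 24)**2/3 = (215/9)**2/3 = (1/3)*(46225/81) = 46225/243)
(32*(-7))*n(h, 6) = (32*(-7))*(46225/243) = -224*46225/243 = -10354400/243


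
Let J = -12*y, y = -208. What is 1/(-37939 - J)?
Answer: -1/40435 ≈ -2.4731e-5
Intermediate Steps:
J = 2496 (J = -12*(-208) = 2496)
1/(-37939 - J) = 1/(-37939 - 1*2496) = 1/(-37939 - 2496) = 1/(-40435) = -1/40435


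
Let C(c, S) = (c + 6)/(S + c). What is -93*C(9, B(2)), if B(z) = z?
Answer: -1395/11 ≈ -126.82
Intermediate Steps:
C(c, S) = (6 + c)/(S + c)
-93*C(9, B(2)) = -93*(6 + 9)/(2 + 9) = -93*15/11 = -1395/11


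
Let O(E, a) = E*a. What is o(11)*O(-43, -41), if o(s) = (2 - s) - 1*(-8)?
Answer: -1763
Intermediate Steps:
o(s) = 10 - s (o(s) = (2 - s) + 8 = 10 - s)
o(11)*O(-43, -41) = (10 - 1*11)*(-43*(-41)) = (10 - 11)*1763 = -1*1763 = -1763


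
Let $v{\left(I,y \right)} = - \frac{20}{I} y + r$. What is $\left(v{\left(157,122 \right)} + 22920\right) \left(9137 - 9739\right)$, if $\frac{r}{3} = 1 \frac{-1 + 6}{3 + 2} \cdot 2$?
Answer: $- \frac{2165359084}{157} \approx -1.3792 \cdot 10^{7}$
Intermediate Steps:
$r = 6$ ($r = 3 \cdot 1 \frac{-1 + 6}{3 + 2} \cdot 2 = 3 \cdot 1 \cdot \frac{5}{5} \cdot 2 = 3 \cdot 1 \cdot 5 \cdot \frac{1}{5} \cdot 2 = 3 \cdot 1 \cdot 1 \cdot 2 = 3 \cdot 1 \cdot 2 = 3 \cdot 2 = 6$)
$v{\left(I,y \right)} = 6 - \frac{20 y}{I}$ ($v{\left(I,y \right)} = - \frac{20}{I} y + 6 = - \frac{20 y}{I} + 6 = 6 - \frac{20 y}{I}$)
$\left(v{\left(157,122 \right)} + 22920\right) \left(9137 - 9739\right) = \left(\left(6 - \frac{2440}{157}\right) + 22920\right) \left(9137 - 9739\right) = \left(\left(6 - 2440 \cdot \frac{1}{157}\right) + 22920\right) \left(-602\right) = \left(\left(6 - \frac{2440}{157}\right) + 22920\right) \left(-602\right) = \left(- \frac{1498}{157} + 22920\right) \left(-602\right) = \frac{3596942}{157} \left(-602\right) = - \frac{2165359084}{157}$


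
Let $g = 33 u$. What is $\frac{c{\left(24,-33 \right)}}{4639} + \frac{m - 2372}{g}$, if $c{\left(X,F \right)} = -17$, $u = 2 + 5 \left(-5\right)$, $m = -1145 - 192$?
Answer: $\frac{17193148}{3521001} \approx 4.883$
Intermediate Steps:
$m = -1337$
$u = -23$ ($u = 2 - 25 = -23$)
$g = -759$ ($g = 33 \left(-23\right) = -759$)
$\frac{c{\left(24,-33 \right)}}{4639} + \frac{m - 2372}{g} = - \frac{17}{4639} + \frac{-1337 - 2372}{-759} = \left(-17\right) \frac{1}{4639} + \left(-1337 - 2372\right) \left(- \frac{1}{759}\right) = - \frac{17}{4639} - - \frac{3709}{759} = - \frac{17}{4639} + \frac{3709}{759} = \frac{17193148}{3521001}$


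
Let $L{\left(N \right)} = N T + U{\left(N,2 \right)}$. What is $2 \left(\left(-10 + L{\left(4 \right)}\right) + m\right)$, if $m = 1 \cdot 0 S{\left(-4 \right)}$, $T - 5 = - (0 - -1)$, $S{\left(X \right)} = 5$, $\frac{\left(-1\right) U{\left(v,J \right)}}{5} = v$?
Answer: $-28$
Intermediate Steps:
$U{\left(v,J \right)} = - 5 v$
$T = 4$ ($T = 5 - \left(0 - -1\right) = 5 - \left(0 + 1\right) = 5 - 1 = 4$)
$L{\left(N \right)} = - N$ ($L{\left(N \right)} = N 4 - 5 N = 4 N - 5 N = - N$)
$m = 0$ ($m = 1 \cdot 0 \cdot 5 = 0 \cdot 5 = 0$)
$2 \left(\left(-10 + L{\left(4 \right)}\right) + m\right) = 2 \left(\left(-10 - 4\right) + 0\right) = 2 \left(-14 + 0\right) = 2 \left(-14\right) = -28$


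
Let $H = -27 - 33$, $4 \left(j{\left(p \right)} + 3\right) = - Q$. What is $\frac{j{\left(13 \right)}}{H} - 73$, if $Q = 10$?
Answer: $- \frac{8749}{120} \approx -72.908$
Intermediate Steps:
$j{\left(p \right)} = - \frac{11}{2}$ ($j{\left(p \right)} = -3 + \frac{\left(-1\right) 10}{4} = -3 + \frac{1}{4} \left(-10\right) = -3 - \frac{5}{2} = - \frac{11}{2}$)
$H = -60$ ($H = -27 - 33 = -60$)
$\frac{j{\left(13 \right)}}{H} - 73 = \frac{1}{-60} \left(- \frac{11}{2}\right) - 73 = \left(- \frac{1}{60}\right) \left(- \frac{11}{2}\right) - 73 = \frac{11}{120} - 73 = - \frac{8749}{120}$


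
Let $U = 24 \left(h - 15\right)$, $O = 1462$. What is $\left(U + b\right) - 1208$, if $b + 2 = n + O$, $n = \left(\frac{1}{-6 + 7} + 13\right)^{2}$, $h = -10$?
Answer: $-152$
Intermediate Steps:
$n = 196$ ($n = \left(1^{-1} + 13\right)^{2} = \left(1 + 13\right)^{2} = 14^{2} = 196$)
$U = -600$ ($U = 24 \left(-10 - 15\right) = 24 \left(-25\right) = -600$)
$b = 1656$ ($b = -2 + \left(196 + 1462\right) = -2 + 1658 = 1656$)
$\left(U + b\right) - 1208 = \left(-600 + 1656\right) - 1208 = 1056 - 1208 = -152$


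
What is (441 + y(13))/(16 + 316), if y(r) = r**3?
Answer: 1319/166 ≈ 7.9458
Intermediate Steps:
(441 + y(13))/(16 + 316) = (441 + 13**3)/(16 + 316) = (441 + 2197)/332 = 2638*(1/332) = 1319/166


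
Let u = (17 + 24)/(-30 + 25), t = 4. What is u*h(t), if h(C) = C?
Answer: -164/5 ≈ -32.800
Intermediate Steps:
u = -41/5 (u = 41/(-5) = 41*(-⅕) = -41/5 ≈ -8.2000)
u*h(t) = -41/5*4 = -164/5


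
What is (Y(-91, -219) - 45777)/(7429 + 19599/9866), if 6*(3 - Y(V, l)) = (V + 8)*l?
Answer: -481495331/73314113 ≈ -6.5676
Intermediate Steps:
Y(V, l) = 3 - l*(8 + V)/6 (Y(V, l) = 3 - (V + 8)*l/6 = 3 - (8 + V)*l/6 = 3 - l*(8 + V)/6)
(Y(-91, -219) - 45777)/(7429 + 19599/9866) = ((3 - 4/3*(-219) - 1/6*(-91)*(-219)) - 45777)/(7429 + 19599/9866) = ((3 + 292 - 6643/2) - 45777)/(7429 + 19599*(1/9866)) = (-6053/2 - 45777)/(7429 + 19599/9866) = -97607/(2*73314113/9866) = -97607/2*9866/73314113 = -481495331/73314113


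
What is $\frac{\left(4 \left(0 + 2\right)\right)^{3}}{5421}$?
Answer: $\frac{512}{5421} \approx 0.094447$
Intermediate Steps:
$\frac{\left(4 \left(0 + 2\right)\right)^{3}}{5421} = \left(4 \cdot 2\right)^{3} \cdot \frac{1}{5421} = 8^{3} \cdot \frac{1}{5421} = 512 \cdot \frac{1}{5421} = \frac{512}{5421}$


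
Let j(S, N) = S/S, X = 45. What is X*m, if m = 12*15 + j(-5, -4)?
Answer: 8145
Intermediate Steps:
j(S, N) = 1
m = 181 (m = 12*15 + 1 = 180 + 1 = 181)
X*m = 45*181 = 8145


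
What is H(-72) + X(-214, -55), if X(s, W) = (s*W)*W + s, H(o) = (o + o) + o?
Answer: -647780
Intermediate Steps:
H(o) = 3*o (H(o) = 2*o + o = 3*o)
X(s, W) = s + s*W² (X(s, W) = (W*s)*W + s = s*W² + s = s + s*W²)
H(-72) + X(-214, -55) = 3*(-72) - 214*(1 + (-55)²) = -216 - 214*(1 + 3025) = -216 - 214*3026 = -216 - 647564 = -647780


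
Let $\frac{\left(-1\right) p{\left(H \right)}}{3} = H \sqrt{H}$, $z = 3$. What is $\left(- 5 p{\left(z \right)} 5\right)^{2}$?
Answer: $151875$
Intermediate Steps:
$p{\left(H \right)} = - 3 H^{\frac{3}{2}}$ ($p{\left(H \right)} = - 3 H \sqrt{H} = - 3 H^{\frac{3}{2}}$)
$\left(- 5 p{\left(z \right)} 5\right)^{2} = \left(- 5 \left(- 3 \cdot 3^{\frac{3}{2}}\right) 5\right)^{2} = \left(- 5 \left(- 3 \cdot 3 \sqrt{3}\right) 5\right)^{2} = \left(- 5 \left(- 9 \sqrt{3}\right) 5\right)^{2} = \left(45 \sqrt{3} \cdot 5\right)^{2} = \left(225 \sqrt{3}\right)^{2} = 151875$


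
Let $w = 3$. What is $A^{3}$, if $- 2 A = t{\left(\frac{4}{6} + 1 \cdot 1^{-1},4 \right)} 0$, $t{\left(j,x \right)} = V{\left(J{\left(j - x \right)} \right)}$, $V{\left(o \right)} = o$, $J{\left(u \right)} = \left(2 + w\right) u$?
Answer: $0$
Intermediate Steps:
$J{\left(u \right)} = 5 u$ ($J{\left(u \right)} = \left(2 + 3\right) u = 5 u$)
$t{\left(j,x \right)} = - 5 x + 5 j$ ($t{\left(j,x \right)} = 5 \left(j - x\right) = - 5 x + 5 j$)
$A = 0$ ($A = - \frac{\left(\left(-5\right) 4 + 5 \left(\frac{4}{6} + 1 \cdot 1^{-1}\right)\right) 0}{2} = - \frac{\left(-20 + 5 \left(4 \cdot \frac{1}{6} + 1 \cdot 1\right)\right) 0}{2} = - \frac{\left(-20 + 5 \left(\frac{2}{3} + 1\right)\right) 0}{2} = - \frac{\left(-20 + 5 \cdot \frac{5}{3}\right) 0}{2} = - \frac{\left(-20 + \frac{25}{3}\right) 0}{2} = - \frac{\left(- \frac{35}{3}\right) 0}{2} = \left(- \frac{1}{2}\right) 0 = 0$)
$A^{3} = 0^{3} = 0$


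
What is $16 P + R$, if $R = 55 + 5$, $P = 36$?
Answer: $636$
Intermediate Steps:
$R = 60$
$16 P + R = 16 \cdot 36 + 60 = 576 + 60 = 636$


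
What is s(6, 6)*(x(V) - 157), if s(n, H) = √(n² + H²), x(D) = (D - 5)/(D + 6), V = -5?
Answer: -1002*√2 ≈ -1417.0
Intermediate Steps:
x(D) = (-5 + D)/(6 + D)
s(n, H) = √(H² + n²)
s(6, 6)*(x(V) - 157) = √(6² + 6²)*((-5 - 5)/(6 - 5) - 157) = √(36 + 36)*(-10/1 - 157) = √72*(1*(-10) - 157) = (6*√2)*(-10 - 157) = (6*√2)*(-167) = -1002*√2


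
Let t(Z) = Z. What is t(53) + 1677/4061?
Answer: 216910/4061 ≈ 53.413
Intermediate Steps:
t(53) + 1677/4061 = 53 + 1677/4061 = 216910/4061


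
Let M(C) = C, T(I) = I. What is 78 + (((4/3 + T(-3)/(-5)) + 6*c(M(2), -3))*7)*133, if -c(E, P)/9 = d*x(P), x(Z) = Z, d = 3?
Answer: 6815159/15 ≈ 4.5434e+5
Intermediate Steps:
c(E, P) = -27*P
78 + (((4/3 + T(-3)/(-5)) + 6*c(M(2), -3))*7)*133 = 78 + (((4/3 - 3/(-5)) + 6*(-27*(-3)))*7)*133 = 78 + (((4*(1/3) - 3*(-1/5)) + 6*81)*7)*133 = 78 + (((4/3 + 3/5) + 486)*7)*133 = 78 + ((29/15 + 486)*7)*133 = 78 + ((7319/15)*7)*133 = 78 + (51233/15)*133 = 78 + 6813989/15 = 6815159/15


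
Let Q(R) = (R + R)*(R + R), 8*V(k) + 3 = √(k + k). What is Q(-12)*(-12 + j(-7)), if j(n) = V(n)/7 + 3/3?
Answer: -44568/7 + 72*I*√14/7 ≈ -6366.9 + 38.486*I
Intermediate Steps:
V(k) = -3/8 + √2*√k/8 (V(k) = -3/8 + √(k + k)/8 = -3/8 + √(2*k)/8 = -3/8 + (√2*√k)/8 = -3/8 + √2*√k/8)
Q(R) = 4*R² (Q(R) = (2*R)*(2*R) = 4*R²)
j(n) = 53/56 + √2*√n/56 (j(n) = (-3/8 + √2*√n/8)/7 + 3/3 = (-3/8 + √2*√n/8)*(⅐) + 3*(⅓) = (-3/56 + √2*√n/56) + 1 = 53/56 + √2*√n/56)
Q(-12)*(-12 + j(-7)) = (4*(-12)²)*(-12 + (53/56 + √2*√(-7)/56)) = (4*144)*(-12 + (53/56 + √2*(I*√7)/56)) = 576*(-12 + (53/56 + I*√14/56)) = 576*(-619/56 + I*√14/56) = -44568/7 + 72*I*√14/7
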